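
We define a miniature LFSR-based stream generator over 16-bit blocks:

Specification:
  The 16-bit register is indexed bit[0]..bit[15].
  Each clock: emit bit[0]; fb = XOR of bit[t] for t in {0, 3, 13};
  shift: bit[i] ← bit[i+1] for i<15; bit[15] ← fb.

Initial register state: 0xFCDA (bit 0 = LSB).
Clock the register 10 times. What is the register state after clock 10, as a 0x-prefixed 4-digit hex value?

0x3DBF

reg_0 = 0xFCDA
clock 1: out=0, reg = 0x7E6D
clock 2: out=1, reg = 0xBF36
clock 3: out=0, reg = 0xDF9B
clock 4: out=1, reg = 0x6FCD
clock 5: out=1, reg = 0xB7E6
clock 6: out=0, reg = 0xDBF3
clock 7: out=1, reg = 0xEDF9
clock 8: out=1, reg = 0xF6FC
clock 9: out=0, reg = 0x7B7E
clock 10: out=0, reg = 0x3DBF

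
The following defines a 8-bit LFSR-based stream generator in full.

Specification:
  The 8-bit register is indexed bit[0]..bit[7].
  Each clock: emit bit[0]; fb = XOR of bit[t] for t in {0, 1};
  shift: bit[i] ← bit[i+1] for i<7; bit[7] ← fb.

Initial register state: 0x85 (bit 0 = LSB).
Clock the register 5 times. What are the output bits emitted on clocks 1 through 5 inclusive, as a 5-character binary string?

reg_0 = 0x85
clock 1: out=1, reg = 0xC2
clock 2: out=0, reg = 0xE1
clock 3: out=1, reg = 0xF0
clock 4: out=0, reg = 0x78
clock 5: out=0, reg = 0x3C

10100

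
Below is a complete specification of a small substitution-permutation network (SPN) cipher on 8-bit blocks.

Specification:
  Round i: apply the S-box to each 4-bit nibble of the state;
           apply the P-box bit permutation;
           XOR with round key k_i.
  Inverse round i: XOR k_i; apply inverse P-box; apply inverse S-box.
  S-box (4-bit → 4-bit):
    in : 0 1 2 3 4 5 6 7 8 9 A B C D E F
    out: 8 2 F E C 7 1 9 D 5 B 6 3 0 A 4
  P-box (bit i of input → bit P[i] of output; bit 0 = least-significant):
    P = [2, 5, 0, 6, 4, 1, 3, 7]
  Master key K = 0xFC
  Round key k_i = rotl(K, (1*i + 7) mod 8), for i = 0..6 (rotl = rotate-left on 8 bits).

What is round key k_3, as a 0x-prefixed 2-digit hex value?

0xF3

K = 0xFC
k_0 = rotl(K, (1*0+7) mod 8) = rotl(K, 7) = 0x7E
k_1 = rotl(K, (1*1+7) mod 8) = rotl(K, 0) = 0xFC
k_2 = rotl(K, (1*2+7) mod 8) = rotl(K, 1) = 0xF9
k_3 = rotl(K, (1*3+7) mod 8) = rotl(K, 2) = 0xF3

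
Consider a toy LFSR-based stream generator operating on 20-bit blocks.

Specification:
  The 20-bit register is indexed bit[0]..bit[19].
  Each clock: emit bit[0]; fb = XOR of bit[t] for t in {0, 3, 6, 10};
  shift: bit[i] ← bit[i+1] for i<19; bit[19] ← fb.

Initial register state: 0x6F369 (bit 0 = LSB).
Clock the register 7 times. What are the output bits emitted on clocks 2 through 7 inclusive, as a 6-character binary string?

001011

reg_0 = 0x6F369
clock 1: out=1, reg = 0xB79B4
clock 2: out=0, reg = 0x5BCDA
clock 3: out=0, reg = 0xADE6D
clock 4: out=1, reg = 0x56F36
clock 5: out=0, reg = 0xAB79B
clock 6: out=1, reg = 0xD5BCD
clock 7: out=1, reg = 0xEADE6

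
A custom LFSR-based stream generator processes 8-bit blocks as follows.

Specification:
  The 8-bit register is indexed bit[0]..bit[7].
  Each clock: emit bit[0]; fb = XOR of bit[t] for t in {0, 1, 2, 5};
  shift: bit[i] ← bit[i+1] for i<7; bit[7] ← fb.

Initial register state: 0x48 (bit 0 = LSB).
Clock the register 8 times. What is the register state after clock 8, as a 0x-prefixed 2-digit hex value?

0x9C

reg_0 = 0x48
clock 1: out=0, reg = 0x24
clock 2: out=0, reg = 0x12
clock 3: out=0, reg = 0x89
clock 4: out=1, reg = 0xC4
clock 5: out=0, reg = 0xE2
clock 6: out=0, reg = 0x71
clock 7: out=1, reg = 0x38
clock 8: out=0, reg = 0x9C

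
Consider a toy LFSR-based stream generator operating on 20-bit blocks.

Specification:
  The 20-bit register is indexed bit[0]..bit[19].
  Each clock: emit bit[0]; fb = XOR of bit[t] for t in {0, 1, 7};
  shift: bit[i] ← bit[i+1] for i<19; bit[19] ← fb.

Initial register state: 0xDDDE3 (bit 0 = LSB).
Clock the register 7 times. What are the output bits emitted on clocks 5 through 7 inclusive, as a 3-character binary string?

011

reg_0 = 0xDDDE3
clock 1: out=1, reg = 0xEEEF1
clock 2: out=1, reg = 0x77778
clock 3: out=0, reg = 0x3BBBC
clock 4: out=0, reg = 0x9DDDE
clock 5: out=0, reg = 0x4EEEF
clock 6: out=1, reg = 0xA7777
clock 7: out=1, reg = 0x53BBB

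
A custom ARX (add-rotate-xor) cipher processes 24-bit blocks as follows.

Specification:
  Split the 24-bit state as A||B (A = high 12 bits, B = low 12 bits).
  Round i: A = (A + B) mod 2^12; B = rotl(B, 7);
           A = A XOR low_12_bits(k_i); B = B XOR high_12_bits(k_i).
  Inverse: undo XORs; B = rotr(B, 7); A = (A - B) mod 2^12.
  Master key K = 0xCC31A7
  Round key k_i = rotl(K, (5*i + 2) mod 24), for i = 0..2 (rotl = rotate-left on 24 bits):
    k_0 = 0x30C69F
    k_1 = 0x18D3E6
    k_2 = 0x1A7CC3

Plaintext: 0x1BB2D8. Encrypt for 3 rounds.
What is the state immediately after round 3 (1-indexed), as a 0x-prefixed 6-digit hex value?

0x376B40

s_0 = plaintext = 0x1BB2D8
s_1 = Round(s_0, k_0) = 0x20CF1A
s_2 = Round(s_1, k_1) = 0x2C0CF5
s_3 = Round(s_2, k_2) = 0x376B40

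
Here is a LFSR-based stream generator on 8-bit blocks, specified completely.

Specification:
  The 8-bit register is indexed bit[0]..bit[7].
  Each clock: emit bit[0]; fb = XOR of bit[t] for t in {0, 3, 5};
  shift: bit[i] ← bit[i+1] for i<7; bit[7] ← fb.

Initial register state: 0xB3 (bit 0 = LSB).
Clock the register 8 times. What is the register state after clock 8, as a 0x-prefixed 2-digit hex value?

reg_0 = 0xB3
clock 1: out=1, reg = 0x59
clock 2: out=1, reg = 0x2C
clock 3: out=0, reg = 0x16
clock 4: out=0, reg = 0x0B
clock 5: out=1, reg = 0x05
clock 6: out=1, reg = 0x82
clock 7: out=0, reg = 0x41
clock 8: out=1, reg = 0xA0

0xA0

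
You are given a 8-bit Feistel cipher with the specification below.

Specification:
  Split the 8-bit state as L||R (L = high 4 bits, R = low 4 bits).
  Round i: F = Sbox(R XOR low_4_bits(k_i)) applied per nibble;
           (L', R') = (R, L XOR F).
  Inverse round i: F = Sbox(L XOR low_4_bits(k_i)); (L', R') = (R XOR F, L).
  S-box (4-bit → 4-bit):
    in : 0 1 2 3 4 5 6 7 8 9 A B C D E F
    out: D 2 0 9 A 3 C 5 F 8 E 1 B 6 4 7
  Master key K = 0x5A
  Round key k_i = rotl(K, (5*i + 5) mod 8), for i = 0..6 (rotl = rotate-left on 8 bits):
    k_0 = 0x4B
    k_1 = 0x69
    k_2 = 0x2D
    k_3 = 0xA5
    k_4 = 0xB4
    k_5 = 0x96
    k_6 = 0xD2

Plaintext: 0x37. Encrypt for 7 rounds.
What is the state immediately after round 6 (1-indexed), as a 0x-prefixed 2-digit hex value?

0x5C

s_0 = plaintext = 0x37
s_1 = Round(s_0, k_0) = 0x78
s_2 = Round(s_1, k_1) = 0x85
s_3 = Round(s_2, k_2) = 0x57
s_4 = Round(s_3, k_3) = 0x75
s_5 = Round(s_4, k_4) = 0x55
s_6 = Round(s_5, k_5) = 0x5C
s_7 = Round(s_6, k_6) = 0xC1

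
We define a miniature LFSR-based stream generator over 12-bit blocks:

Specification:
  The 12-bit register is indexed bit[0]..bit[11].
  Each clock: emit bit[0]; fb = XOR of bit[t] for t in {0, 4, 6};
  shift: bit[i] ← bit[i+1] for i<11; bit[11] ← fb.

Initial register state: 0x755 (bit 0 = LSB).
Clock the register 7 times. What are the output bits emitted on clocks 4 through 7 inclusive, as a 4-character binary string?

reg_0 = 0x755
clock 1: out=1, reg = 0xBAA
clock 2: out=0, reg = 0x5D5
clock 3: out=1, reg = 0xAEA
clock 4: out=0, reg = 0xD75
clock 5: out=1, reg = 0xEBA
clock 6: out=0, reg = 0xF5D
clock 7: out=1, reg = 0xFAE

0101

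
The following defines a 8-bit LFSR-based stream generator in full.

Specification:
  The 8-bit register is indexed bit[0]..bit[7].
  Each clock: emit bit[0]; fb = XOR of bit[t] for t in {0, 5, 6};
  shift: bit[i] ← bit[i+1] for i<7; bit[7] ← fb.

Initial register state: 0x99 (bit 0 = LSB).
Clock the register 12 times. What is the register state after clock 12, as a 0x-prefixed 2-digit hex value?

0x56

reg_0 = 0x99
clock 1: out=1, reg = 0xCC
clock 2: out=0, reg = 0xE6
clock 3: out=0, reg = 0x73
clock 4: out=1, reg = 0xB9
clock 5: out=1, reg = 0x5C
clock 6: out=0, reg = 0xAE
clock 7: out=0, reg = 0xD7
clock 8: out=1, reg = 0x6B
clock 9: out=1, reg = 0xB5
clock 10: out=1, reg = 0x5A
clock 11: out=0, reg = 0xAD
clock 12: out=1, reg = 0x56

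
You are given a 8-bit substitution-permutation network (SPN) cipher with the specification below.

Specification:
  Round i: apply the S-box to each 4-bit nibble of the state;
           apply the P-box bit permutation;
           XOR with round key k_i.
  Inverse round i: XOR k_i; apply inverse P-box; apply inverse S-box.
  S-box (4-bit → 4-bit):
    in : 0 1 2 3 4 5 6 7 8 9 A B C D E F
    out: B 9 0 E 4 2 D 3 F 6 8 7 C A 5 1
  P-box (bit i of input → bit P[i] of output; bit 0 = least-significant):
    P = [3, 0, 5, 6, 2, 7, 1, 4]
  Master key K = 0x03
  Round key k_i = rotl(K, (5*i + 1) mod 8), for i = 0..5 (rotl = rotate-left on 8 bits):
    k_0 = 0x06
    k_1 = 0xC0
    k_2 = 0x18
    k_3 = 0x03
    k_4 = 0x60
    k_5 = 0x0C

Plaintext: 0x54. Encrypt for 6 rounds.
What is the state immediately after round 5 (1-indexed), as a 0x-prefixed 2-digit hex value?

s_0 = plaintext = 0x54
s_1 = Round(s_0, k_0) = 0xA6
s_2 = Round(s_1, k_1) = 0xB8
s_3 = Round(s_2, k_2) = 0xF7
s_4 = Round(s_3, k_3) = 0x0E
s_5 = Round(s_4, k_4) = 0xDC
s_6 = Round(s_5, k_5) = 0xFC

0xDC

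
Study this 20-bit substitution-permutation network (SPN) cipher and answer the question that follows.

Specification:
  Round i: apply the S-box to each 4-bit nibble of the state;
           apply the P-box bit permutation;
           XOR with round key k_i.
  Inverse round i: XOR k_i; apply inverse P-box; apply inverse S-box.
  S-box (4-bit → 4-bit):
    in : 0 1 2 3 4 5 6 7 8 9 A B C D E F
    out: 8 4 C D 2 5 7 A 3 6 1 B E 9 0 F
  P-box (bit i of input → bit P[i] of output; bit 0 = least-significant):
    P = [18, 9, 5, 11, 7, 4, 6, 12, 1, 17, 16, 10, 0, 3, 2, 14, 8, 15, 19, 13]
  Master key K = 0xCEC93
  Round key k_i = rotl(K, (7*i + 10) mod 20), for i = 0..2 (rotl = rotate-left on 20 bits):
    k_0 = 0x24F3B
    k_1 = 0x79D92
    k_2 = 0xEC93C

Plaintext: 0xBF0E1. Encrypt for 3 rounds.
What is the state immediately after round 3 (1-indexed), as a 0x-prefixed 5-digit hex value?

0xD3CC7

s_0 = plaintext = 0xBF0E1
s_1 = Round(s_0, k_0) = 0x2AA16
s_2 = Round(s_1, k_1) = 0xBBFF1
s_3 = Round(s_2, k_2) = 0xD3CC7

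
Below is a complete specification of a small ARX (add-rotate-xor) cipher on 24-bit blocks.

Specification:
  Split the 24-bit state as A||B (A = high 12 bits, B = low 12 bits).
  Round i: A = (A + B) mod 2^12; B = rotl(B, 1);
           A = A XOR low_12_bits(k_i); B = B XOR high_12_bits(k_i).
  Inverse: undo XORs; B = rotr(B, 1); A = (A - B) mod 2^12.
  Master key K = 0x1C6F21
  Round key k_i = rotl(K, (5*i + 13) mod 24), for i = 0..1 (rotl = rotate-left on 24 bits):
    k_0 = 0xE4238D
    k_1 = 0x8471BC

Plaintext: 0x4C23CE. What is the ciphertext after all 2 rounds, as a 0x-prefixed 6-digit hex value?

0x547BFA

s_0 = plaintext = 0x4C23CE
s_1 = Round(s_0, k_0) = 0xB1D9DE
s_2 = Round(s_1, k_1) = 0x547BFA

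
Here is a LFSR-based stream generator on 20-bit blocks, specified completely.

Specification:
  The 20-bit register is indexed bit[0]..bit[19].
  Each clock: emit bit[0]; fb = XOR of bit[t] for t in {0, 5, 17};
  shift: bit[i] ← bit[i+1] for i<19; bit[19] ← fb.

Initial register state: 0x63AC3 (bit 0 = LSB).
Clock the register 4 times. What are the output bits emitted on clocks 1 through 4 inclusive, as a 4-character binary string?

1100

reg_0 = 0x63AC3
clock 1: out=1, reg = 0x31D61
clock 2: out=1, reg = 0x98EB0
clock 3: out=0, reg = 0xCC758
clock 4: out=0, reg = 0x663AC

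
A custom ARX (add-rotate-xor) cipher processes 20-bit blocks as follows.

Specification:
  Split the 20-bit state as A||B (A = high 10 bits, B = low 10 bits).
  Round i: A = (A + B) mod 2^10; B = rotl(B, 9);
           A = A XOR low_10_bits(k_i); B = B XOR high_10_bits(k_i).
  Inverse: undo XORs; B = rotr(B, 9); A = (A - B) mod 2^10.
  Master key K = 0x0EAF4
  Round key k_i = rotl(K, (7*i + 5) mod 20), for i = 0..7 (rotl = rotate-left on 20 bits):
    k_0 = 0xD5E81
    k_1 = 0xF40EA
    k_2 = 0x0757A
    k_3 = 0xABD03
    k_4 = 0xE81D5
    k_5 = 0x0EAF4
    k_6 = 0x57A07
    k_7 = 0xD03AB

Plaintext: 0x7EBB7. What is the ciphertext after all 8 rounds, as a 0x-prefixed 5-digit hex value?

s_0 = plaintext = 0x7EBB7
s_1 = Round(s_0, k_0) = 0xCC08C
s_2 = Round(s_1, k_1) = 0xD5B96
s_3 = Round(s_2, k_2) = 0xE59D6
s_4 = Round(s_3, k_3) = 0x1BE44
s_5 = Round(s_4, k_4) = 0xD9A82
s_6 = Round(s_5, k_5) = 0xC717B
s_7 = Round(s_6, k_6) = 0xA43E3
s_8 = Round(s_7, k_7) = 0x760B1

0x760B1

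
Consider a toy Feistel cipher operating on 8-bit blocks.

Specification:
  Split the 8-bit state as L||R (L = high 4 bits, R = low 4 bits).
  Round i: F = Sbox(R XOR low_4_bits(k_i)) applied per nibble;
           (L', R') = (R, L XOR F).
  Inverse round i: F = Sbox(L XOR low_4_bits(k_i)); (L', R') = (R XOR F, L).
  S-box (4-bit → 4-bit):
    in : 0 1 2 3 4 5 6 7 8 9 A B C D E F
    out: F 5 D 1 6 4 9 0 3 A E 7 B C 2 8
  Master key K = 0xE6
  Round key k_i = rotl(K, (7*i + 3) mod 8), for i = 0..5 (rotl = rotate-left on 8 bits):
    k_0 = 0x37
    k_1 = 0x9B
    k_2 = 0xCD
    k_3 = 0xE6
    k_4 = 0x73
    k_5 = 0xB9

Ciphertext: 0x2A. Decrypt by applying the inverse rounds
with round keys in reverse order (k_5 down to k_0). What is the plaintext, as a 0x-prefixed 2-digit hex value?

s_0 = ciphertext = 0x2A
s_1 = InvRound(s_0, k_5) = 0xD2
s_2 = InvRound(s_1, k_4) = 0x0D
s_3 = InvRound(s_2, k_3) = 0x40
s_4 = InvRound(s_3, k_2) = 0xA4
s_5 = InvRound(s_4, k_1) = 0x1A
s_6 = InvRound(s_5, k_0) = 0x31

0x31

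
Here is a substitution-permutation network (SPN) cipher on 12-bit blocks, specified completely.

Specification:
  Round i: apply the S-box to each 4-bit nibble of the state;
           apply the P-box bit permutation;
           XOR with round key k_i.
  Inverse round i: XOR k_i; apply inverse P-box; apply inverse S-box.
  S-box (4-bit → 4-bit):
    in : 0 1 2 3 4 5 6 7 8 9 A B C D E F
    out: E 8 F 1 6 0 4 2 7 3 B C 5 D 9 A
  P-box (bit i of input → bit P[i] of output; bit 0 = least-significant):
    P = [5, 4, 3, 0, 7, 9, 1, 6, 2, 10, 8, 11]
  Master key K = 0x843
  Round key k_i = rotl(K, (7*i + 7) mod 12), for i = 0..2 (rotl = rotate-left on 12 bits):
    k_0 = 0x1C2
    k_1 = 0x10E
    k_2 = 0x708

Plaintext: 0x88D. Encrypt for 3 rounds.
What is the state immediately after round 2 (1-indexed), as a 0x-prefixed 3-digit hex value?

0x025

s_0 = plaintext = 0x88D
s_1 = Round(s_0, k_0) = 0x66D
s_2 = Round(s_1, k_1) = 0x025
s_3 = Round(s_2, k_2) = 0x8CA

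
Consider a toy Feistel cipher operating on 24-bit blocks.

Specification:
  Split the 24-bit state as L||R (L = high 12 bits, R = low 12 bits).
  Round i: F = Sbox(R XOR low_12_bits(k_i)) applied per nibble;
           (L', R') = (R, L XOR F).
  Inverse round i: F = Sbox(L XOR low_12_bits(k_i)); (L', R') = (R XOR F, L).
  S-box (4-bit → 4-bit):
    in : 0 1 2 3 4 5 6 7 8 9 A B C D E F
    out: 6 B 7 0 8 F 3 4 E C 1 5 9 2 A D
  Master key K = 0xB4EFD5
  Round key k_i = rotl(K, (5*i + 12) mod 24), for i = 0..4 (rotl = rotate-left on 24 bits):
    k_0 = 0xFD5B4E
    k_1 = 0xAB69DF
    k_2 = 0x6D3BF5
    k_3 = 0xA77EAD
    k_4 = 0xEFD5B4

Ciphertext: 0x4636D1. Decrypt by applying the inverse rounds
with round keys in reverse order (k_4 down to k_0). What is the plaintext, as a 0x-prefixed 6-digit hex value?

0x0FE825

s_0 = ciphertext = 0x4636D1
s_1 = InvRound(s_0, k_4) = 0xDF5463
s_2 = InvRound(s_1, k_3) = 0x49DDF5
s_3 = InvRound(s_2, k_2) = 0x0CB49D
s_4 = InvRound(s_3, k_1) = 0x8250CB
s_5 = InvRound(s_4, k_0) = 0x0FE825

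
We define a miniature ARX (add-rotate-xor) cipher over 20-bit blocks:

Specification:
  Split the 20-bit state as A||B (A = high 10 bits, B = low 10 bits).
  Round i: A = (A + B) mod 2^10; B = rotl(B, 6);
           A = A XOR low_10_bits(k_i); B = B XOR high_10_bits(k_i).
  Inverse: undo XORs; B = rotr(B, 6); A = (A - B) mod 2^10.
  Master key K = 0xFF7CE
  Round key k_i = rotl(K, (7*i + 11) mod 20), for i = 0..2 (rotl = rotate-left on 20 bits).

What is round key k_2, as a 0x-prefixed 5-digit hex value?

0xEF9DF

K = 0xFF7CE
k_0 = rotl(K, (7*0+11) mod 20) = rotl(K, 11) = 0xE77FB
k_1 = rotl(K, (7*1+11) mod 20) = rotl(K, 18) = 0xBFDF3
k_2 = rotl(K, (7*2+11) mod 20) = rotl(K, 5) = 0xEF9DF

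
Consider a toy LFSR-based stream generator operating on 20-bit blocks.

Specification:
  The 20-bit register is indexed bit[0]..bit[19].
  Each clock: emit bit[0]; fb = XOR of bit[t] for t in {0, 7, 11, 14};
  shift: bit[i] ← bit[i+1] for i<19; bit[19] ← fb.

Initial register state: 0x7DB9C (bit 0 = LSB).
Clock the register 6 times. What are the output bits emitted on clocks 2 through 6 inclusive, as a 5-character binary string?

reg_0 = 0x7DB9C
clock 1: out=0, reg = 0xBEDCE
clock 2: out=0, reg = 0xDF6E7
clock 3: out=1, reg = 0xEFB73
clock 4: out=1, reg = 0xF7DB9
clock 5: out=1, reg = 0x7BEDC
clock 6: out=0, reg = 0x3DF6E

01110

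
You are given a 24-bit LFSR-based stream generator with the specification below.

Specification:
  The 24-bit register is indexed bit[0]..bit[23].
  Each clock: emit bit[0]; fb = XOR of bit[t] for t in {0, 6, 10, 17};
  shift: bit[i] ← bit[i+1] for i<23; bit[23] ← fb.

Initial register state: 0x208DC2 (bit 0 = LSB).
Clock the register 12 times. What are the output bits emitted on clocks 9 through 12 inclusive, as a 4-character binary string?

1011

reg_0 = 0x208DC2
clock 1: out=0, reg = 0x1046E1
clock 2: out=1, reg = 0x882370
clock 3: out=0, reg = 0xC411B8
clock 4: out=0, reg = 0x6208DC
clock 5: out=0, reg = 0x31046E
clock 6: out=0, reg = 0x188237
clock 7: out=1, reg = 0x8C411B
clock 8: out=1, reg = 0xC6208D
clock 9: out=1, reg = 0x631046
clock 10: out=0, reg = 0x318823
clock 11: out=1, reg = 0x98C411
clock 12: out=1, reg = 0x4C6208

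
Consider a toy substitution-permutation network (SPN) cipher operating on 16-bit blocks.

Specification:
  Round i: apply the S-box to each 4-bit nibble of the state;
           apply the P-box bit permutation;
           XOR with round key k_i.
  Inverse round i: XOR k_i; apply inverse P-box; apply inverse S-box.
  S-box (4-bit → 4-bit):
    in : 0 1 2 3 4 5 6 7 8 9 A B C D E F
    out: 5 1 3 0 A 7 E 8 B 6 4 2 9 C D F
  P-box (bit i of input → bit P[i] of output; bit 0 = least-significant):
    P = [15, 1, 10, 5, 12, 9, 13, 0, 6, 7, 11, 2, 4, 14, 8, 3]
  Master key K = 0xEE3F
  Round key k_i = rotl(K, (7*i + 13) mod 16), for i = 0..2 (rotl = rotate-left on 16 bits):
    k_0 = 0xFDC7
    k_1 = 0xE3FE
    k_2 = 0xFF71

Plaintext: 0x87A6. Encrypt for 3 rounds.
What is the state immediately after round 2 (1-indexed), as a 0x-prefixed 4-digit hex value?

s_0 = plaintext = 0x87A6
s_1 = Round(s_0, k_0) = 0x99F9
s_2 = Round(s_1, k_1) = 0x9C7D
s_3 = Round(s_2, k_2) = 0xBA14

0x9C7D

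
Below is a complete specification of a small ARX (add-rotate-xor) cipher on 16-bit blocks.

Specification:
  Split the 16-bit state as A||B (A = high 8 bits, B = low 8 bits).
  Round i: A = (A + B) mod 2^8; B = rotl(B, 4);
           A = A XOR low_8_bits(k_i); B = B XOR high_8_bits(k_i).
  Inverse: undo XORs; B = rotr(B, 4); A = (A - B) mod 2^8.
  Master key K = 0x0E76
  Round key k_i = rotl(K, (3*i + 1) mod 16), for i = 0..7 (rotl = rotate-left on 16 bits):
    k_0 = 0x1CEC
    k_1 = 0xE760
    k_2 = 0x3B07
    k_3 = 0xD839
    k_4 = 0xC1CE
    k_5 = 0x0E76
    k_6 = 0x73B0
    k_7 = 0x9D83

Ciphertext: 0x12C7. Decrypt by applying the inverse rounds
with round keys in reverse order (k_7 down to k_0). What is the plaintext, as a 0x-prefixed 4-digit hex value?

0x1932

s_0 = ciphertext = 0x12C7
s_1 = InvRound(s_0, k_7) = 0xECA5
s_2 = InvRound(s_1, k_6) = 0xEF6D
s_3 = InvRound(s_2, k_5) = 0x6336
s_4 = InvRound(s_3, k_4) = 0x2E7F
s_5 = InvRound(s_4, k_3) = 0x9D7A
s_6 = InvRound(s_5, k_2) = 0x8614
s_7 = InvRound(s_6, k_1) = 0xA73F
s_8 = InvRound(s_7, k_0) = 0x1932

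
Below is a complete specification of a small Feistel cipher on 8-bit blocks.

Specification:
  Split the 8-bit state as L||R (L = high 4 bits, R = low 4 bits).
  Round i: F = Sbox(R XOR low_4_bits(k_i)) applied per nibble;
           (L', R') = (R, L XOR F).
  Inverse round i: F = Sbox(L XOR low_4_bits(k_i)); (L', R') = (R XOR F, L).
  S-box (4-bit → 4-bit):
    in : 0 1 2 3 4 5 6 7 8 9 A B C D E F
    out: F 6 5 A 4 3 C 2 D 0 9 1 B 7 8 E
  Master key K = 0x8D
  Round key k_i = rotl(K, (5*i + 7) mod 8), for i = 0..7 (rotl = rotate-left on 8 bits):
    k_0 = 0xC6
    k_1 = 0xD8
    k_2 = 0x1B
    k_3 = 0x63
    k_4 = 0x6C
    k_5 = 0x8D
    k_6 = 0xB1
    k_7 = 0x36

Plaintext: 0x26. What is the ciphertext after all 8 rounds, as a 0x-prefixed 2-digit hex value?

0x67

s_0 = plaintext = 0x26
s_1 = Round(s_0, k_0) = 0x6D
s_2 = Round(s_1, k_1) = 0xD5
s_3 = Round(s_2, k_2) = 0x55
s_4 = Round(s_3, k_3) = 0x59
s_5 = Round(s_4, k_4) = 0x96
s_6 = Round(s_5, k_5) = 0x68
s_7 = Round(s_6, k_6) = 0x86
s_8 = Round(s_7, k_7) = 0x67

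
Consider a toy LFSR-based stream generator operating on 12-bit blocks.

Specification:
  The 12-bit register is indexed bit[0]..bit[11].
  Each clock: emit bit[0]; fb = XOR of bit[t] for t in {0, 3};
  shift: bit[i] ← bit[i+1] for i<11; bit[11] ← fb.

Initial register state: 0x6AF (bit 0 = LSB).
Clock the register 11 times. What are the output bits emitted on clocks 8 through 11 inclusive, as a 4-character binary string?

1011

reg_0 = 0x6AF
clock 1: out=1, reg = 0x357
clock 2: out=1, reg = 0x9AB
clock 3: out=1, reg = 0x4D5
clock 4: out=1, reg = 0xA6A
clock 5: out=0, reg = 0xD35
clock 6: out=1, reg = 0xE9A
clock 7: out=0, reg = 0xF4D
clock 8: out=1, reg = 0x7A6
clock 9: out=0, reg = 0x3D3
clock 10: out=1, reg = 0x9E9
clock 11: out=1, reg = 0x4F4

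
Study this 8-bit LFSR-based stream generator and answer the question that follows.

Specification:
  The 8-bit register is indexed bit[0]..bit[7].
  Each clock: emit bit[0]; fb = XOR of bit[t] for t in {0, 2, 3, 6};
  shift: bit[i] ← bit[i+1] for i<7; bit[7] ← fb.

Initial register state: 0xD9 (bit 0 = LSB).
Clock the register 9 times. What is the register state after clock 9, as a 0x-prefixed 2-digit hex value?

0x5D

reg_0 = 0xD9
clock 1: out=1, reg = 0xEC
clock 2: out=0, reg = 0xF6
clock 3: out=0, reg = 0x7B
clock 4: out=1, reg = 0xBD
clock 5: out=1, reg = 0xDE
clock 6: out=0, reg = 0xEF
clock 7: out=1, reg = 0x77
clock 8: out=1, reg = 0xBB
clock 9: out=1, reg = 0x5D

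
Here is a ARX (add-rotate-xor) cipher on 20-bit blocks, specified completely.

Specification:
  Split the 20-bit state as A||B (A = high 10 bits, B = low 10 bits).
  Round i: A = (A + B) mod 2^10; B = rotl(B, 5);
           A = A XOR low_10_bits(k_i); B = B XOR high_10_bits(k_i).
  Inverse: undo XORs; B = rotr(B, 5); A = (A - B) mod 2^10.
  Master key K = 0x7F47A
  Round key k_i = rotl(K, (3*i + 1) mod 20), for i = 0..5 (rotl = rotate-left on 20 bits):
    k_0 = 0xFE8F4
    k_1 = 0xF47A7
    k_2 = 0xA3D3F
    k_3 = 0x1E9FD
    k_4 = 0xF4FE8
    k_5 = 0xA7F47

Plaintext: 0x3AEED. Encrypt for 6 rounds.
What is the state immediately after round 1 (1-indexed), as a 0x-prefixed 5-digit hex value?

s_0 = plaintext = 0x3AEED
s_1 = Round(s_0, k_0) = 0xCB24D
s_2 = Round(s_1, k_1) = 0xB7A63
s_3 = Round(s_2, k_2) = 0x1FAFC
s_4 = Round(s_3, k_3) = 0xA1FED
s_5 = Round(s_4, k_4) = 0x6726C
s_6 = Round(s_5, k_5) = 0xD3F0C

0xCB24D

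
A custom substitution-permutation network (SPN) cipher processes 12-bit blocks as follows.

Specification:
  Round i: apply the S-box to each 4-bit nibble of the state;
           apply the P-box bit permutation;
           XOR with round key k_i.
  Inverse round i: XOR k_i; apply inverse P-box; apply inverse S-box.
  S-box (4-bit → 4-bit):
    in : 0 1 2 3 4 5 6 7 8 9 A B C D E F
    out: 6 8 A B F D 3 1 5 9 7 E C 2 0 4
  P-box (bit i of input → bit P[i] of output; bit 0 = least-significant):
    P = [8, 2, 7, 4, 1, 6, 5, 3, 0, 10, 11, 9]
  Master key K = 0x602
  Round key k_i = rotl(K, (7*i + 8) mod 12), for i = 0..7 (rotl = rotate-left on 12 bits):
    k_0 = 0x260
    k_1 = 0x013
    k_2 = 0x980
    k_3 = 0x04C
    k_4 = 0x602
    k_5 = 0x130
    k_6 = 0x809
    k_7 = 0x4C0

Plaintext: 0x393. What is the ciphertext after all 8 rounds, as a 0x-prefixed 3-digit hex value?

0x2CD

s_0 = plaintext = 0x393
s_1 = Round(s_0, k_0) = 0x57F
s_2 = Round(s_1, k_1) = 0xA90
s_3 = Round(s_2, k_2) = 0x50F
s_4 = Round(s_3, k_3) = 0xAAD
s_5 = Round(s_4, k_4) = 0xA65
s_6 = Round(s_5, k_5) = 0xCE3
s_7 = Round(s_6, k_6) = 0x31D
s_8 = Round(s_7, k_7) = 0x2CD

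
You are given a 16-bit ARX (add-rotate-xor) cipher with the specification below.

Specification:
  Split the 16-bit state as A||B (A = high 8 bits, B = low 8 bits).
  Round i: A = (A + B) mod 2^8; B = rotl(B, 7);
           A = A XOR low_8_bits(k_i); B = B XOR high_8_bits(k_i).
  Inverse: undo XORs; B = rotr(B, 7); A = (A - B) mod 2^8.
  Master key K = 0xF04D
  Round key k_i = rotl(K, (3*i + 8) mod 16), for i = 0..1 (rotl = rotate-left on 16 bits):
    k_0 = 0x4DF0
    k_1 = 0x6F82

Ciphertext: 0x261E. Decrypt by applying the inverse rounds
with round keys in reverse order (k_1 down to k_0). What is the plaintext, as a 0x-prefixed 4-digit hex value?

s_0 = ciphertext = 0x261E
s_1 = InvRound(s_0, k_1) = 0xC2E2
s_2 = InvRound(s_1, k_0) = 0xD35F

0xD35F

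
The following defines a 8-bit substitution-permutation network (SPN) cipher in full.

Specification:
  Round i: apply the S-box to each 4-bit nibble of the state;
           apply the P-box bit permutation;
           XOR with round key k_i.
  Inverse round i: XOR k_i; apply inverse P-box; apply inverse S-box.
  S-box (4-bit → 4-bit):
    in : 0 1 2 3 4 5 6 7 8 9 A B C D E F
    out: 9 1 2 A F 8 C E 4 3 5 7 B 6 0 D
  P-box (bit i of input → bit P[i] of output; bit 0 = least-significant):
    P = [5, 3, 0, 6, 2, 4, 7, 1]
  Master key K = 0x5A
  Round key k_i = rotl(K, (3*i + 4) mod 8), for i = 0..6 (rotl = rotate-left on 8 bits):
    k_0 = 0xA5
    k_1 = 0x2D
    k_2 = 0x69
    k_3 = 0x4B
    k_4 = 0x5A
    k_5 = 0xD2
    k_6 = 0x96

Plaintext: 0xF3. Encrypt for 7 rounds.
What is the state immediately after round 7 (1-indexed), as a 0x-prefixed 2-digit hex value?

0xEE

s_0 = plaintext = 0xF3
s_1 = Round(s_0, k_0) = 0x6B
s_2 = Round(s_1, k_1) = 0x86
s_3 = Round(s_2, k_2) = 0xA8
s_4 = Round(s_3, k_3) = 0xCE
s_5 = Round(s_4, k_4) = 0x4C
s_6 = Round(s_5, k_5) = 0x2C
s_7 = Round(s_6, k_6) = 0xEE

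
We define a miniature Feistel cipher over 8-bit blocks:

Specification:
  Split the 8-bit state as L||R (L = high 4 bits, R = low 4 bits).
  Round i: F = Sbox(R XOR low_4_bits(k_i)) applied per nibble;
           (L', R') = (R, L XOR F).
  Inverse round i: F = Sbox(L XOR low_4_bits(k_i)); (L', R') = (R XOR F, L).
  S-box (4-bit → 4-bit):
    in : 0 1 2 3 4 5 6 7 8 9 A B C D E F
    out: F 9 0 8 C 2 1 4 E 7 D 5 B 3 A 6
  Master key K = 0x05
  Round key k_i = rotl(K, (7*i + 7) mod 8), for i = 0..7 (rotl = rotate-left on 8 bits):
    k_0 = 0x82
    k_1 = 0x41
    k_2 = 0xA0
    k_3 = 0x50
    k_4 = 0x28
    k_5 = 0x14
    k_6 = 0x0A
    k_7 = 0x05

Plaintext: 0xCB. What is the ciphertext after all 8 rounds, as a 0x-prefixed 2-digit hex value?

s_0 = plaintext = 0xCB
s_1 = Round(s_0, k_0) = 0xBB
s_2 = Round(s_1, k_1) = 0xB6
s_3 = Round(s_2, k_2) = 0x6A
s_4 = Round(s_3, k_3) = 0xAB
s_5 = Round(s_4, k_4) = 0xB2
s_6 = Round(s_5, k_5) = 0x2A
s_7 = Round(s_6, k_6) = 0xAD
s_8 = Round(s_7, k_7) = 0xD4

0xD4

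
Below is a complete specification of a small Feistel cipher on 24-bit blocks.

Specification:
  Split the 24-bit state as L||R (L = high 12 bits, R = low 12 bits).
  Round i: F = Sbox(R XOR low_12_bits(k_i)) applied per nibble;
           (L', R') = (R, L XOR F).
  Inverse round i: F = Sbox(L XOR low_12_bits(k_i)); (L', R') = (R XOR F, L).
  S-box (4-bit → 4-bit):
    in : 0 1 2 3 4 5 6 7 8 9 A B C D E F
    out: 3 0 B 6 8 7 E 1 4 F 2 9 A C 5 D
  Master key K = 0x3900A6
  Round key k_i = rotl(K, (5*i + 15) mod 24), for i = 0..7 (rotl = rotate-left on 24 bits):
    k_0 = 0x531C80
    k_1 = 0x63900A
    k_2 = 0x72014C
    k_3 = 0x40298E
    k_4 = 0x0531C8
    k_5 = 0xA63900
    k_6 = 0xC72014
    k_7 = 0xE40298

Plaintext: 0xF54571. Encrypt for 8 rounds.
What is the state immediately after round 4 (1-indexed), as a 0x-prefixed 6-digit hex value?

s_0 = plaintext = 0xF54571
s_1 = Round(s_0, k_0) = 0x571084
s_2 = Round(s_1, k_1) = 0x084634
s_3 = Round(s_2, k_2) = 0x634190
s_4 = Round(s_3, k_3) = 0x190231
s_5 = Round(s_4, k_4) = 0x23174F
s_6 = Round(s_5, k_5) = 0x74F7BC
s_7 = Round(s_6, k_6) = 0x7BC66B
s_8 = Round(s_7, k_7) = 0x66BF6A

0x190231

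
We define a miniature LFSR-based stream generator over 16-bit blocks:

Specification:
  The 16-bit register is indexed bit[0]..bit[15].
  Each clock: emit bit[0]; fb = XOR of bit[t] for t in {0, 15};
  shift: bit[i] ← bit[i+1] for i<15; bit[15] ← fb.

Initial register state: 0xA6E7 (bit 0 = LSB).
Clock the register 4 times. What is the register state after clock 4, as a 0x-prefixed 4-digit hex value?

0x2A6E

reg_0 = 0xA6E7
clock 1: out=1, reg = 0x5373
clock 2: out=1, reg = 0xA9B9
clock 3: out=1, reg = 0x54DC
clock 4: out=0, reg = 0x2A6E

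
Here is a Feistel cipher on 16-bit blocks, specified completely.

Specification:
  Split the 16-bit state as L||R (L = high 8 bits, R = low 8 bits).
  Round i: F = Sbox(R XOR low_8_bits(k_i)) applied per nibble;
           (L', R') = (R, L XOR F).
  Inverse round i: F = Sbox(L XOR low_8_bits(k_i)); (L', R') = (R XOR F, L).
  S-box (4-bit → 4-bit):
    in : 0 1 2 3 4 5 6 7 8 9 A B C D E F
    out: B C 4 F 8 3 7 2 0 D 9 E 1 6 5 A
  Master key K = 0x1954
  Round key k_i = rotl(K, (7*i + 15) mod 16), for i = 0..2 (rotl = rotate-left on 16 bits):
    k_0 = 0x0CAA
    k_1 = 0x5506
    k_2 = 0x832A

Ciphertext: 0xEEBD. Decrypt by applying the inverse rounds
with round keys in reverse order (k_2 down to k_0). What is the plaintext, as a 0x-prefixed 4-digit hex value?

0xCB71

s_0 = ciphertext = 0xEEBD
s_1 = InvRound(s_0, k_2) = 0xA5EE
s_2 = InvRound(s_1, k_1) = 0x71A5
s_3 = InvRound(s_2, k_0) = 0xCB71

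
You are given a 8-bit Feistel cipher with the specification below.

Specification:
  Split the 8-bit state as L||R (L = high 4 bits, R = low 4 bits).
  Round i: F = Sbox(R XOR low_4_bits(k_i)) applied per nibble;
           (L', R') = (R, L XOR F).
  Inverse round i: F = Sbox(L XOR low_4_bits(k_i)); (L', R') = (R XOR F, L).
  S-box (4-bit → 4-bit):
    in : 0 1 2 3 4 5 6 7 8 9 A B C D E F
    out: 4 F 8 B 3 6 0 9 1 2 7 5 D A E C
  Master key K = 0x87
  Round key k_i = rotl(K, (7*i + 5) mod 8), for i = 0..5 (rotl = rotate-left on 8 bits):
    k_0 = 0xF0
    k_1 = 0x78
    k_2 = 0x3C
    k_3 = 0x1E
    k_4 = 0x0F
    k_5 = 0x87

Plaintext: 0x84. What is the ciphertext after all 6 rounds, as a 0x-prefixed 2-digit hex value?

s_0 = plaintext = 0x84
s_1 = Round(s_0, k_0) = 0x4B
s_2 = Round(s_1, k_1) = 0xBF
s_3 = Round(s_2, k_2) = 0xF0
s_4 = Round(s_3, k_3) = 0x01
s_5 = Round(s_4, k_4) = 0x1E
s_6 = Round(s_5, k_5) = 0xE3

0xE3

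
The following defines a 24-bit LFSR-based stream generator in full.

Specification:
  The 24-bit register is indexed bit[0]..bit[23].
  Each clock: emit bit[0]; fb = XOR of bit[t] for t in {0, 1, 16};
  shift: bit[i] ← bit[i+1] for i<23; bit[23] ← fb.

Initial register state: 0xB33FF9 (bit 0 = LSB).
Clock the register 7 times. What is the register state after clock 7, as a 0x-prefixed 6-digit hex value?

0x6D667F

reg_0 = 0xB33FF9
clock 1: out=1, reg = 0x599FFC
clock 2: out=0, reg = 0xACCFFE
clock 3: out=0, reg = 0xD667FF
clock 4: out=1, reg = 0x6B33FF
clock 5: out=1, reg = 0xB599FF
clock 6: out=1, reg = 0xDACCFF
clock 7: out=1, reg = 0x6D667F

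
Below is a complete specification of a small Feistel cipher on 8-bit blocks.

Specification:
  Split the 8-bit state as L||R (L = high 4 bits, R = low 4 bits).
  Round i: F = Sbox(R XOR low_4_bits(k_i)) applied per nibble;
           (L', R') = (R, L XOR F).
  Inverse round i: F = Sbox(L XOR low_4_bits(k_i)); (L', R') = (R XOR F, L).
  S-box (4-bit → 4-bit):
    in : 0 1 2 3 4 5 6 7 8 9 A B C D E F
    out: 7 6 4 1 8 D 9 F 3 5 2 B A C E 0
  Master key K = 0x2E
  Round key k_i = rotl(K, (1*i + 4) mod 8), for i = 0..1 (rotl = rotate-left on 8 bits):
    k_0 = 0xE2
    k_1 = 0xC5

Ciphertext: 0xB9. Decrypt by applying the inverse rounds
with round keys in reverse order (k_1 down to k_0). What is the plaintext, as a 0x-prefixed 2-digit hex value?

s_0 = ciphertext = 0xB9
s_1 = InvRound(s_0, k_1) = 0x7B
s_2 = InvRound(s_1, k_0) = 0x67

0x67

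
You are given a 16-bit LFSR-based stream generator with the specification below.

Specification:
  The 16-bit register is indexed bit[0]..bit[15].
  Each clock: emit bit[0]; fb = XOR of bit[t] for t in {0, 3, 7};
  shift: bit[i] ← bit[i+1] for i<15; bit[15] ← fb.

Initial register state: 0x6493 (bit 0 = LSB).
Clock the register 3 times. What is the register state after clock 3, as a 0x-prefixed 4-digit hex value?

0x0C92

reg_0 = 0x6493
clock 1: out=1, reg = 0x3249
clock 2: out=1, reg = 0x1924
clock 3: out=0, reg = 0x0C92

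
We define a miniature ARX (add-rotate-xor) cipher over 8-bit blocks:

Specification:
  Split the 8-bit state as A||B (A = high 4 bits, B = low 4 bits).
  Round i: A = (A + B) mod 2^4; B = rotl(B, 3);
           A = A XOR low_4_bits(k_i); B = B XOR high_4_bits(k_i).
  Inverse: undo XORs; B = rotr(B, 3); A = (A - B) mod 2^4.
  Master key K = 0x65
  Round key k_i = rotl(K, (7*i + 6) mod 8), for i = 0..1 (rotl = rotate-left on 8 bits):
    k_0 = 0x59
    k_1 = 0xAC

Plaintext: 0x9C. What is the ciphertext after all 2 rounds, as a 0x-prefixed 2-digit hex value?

s_0 = plaintext = 0x9C
s_1 = Round(s_0, k_0) = 0xC3
s_2 = Round(s_1, k_1) = 0x33

0x33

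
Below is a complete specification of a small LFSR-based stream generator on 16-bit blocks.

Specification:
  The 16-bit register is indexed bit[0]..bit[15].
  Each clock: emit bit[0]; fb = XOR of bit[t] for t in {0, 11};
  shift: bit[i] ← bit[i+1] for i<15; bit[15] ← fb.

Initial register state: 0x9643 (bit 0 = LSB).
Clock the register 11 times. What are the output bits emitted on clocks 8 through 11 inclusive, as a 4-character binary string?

reg_0 = 0x9643
clock 1: out=1, reg = 0xCB21
clock 2: out=1, reg = 0x6590
clock 3: out=0, reg = 0x32C8
clock 4: out=0, reg = 0x1964
clock 5: out=0, reg = 0x8CB2
clock 6: out=0, reg = 0xC659
clock 7: out=1, reg = 0xE32C
clock 8: out=0, reg = 0x7196
clock 9: out=0, reg = 0x38CB
clock 10: out=1, reg = 0x1C65
clock 11: out=1, reg = 0x0E32

0011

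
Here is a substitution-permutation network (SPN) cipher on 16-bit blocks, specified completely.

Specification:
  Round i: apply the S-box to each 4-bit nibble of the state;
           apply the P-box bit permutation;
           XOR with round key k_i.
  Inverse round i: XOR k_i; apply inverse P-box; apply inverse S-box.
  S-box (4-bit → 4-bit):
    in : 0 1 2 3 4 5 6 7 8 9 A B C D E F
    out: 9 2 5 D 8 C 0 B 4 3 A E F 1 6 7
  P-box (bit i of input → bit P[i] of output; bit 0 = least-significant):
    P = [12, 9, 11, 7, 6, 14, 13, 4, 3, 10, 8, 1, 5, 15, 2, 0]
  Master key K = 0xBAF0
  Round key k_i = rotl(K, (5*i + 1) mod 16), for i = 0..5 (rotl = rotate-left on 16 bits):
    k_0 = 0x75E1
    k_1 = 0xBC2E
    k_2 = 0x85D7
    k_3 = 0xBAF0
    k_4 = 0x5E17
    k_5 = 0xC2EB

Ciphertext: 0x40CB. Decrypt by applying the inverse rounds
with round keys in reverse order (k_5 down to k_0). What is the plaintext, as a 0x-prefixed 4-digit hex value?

s_0 = ciphertext = 0x40CB
s_1 = InvRound(s_0, k_5) = 0x9661
s_2 = InvRound(s_1, k_4) = 0xF478
s_3 = InvRound(s_2, k_3) = 0x691B
s_4 = InvRound(s_3, k_2) = 0xE9F5
s_5 = InvRound(s_4, k_1) = 0x4C70
s_6 = InvRound(s_5, k_0) = 0x4853

0x4853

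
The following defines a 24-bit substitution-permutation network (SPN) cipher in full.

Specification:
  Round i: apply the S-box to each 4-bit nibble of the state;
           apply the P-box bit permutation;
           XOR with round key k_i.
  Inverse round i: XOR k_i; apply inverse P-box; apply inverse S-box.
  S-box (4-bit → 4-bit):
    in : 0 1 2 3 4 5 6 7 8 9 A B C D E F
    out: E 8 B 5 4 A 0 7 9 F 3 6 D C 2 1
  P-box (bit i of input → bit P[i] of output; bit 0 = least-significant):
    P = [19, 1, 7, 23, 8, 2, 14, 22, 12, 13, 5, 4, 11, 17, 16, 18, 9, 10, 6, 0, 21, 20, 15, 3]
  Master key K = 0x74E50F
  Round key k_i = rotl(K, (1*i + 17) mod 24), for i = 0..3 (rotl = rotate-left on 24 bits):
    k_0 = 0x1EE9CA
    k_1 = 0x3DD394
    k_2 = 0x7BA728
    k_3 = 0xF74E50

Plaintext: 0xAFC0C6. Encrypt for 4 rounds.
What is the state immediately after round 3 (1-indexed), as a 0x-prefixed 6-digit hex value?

0x194629

s_0 = plaintext = 0xAFC0C6
s_1 = Round(s_0, k_0) = 0x6B82FA
s_2 = Round(s_1, k_1) = 0x31EEC6
s_3 = Round(s_2, k_2) = 0x194629
s_4 = Round(s_3, k_3) = 0x3E499F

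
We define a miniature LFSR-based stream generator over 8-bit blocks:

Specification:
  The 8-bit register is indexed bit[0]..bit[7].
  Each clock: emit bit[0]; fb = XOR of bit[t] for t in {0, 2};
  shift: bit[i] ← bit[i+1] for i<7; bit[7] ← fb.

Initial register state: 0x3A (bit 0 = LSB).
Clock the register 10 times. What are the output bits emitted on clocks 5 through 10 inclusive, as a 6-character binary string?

reg_0 = 0x3A
clock 1: out=0, reg = 0x1D
clock 2: out=1, reg = 0x0E
clock 3: out=0, reg = 0x87
clock 4: out=1, reg = 0x43
clock 5: out=1, reg = 0xA1
clock 6: out=1, reg = 0xD0
clock 7: out=0, reg = 0x68
clock 8: out=0, reg = 0x34
clock 9: out=0, reg = 0x9A
clock 10: out=0, reg = 0x4D

110000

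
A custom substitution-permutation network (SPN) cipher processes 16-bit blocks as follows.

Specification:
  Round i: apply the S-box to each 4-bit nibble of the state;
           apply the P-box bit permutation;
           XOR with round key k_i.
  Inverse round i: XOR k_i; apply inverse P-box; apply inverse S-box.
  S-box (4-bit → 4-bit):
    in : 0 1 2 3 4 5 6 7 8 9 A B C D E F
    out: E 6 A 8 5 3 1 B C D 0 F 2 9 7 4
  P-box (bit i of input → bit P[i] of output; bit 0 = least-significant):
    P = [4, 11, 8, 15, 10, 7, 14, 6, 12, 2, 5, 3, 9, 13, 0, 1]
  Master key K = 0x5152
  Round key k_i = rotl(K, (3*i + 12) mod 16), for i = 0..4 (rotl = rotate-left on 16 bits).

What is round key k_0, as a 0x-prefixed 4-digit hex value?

K = 0x5152
k_0 = rotl(K, (3*0+12) mod 16) = rotl(K, 12) = 0x2515

0x2515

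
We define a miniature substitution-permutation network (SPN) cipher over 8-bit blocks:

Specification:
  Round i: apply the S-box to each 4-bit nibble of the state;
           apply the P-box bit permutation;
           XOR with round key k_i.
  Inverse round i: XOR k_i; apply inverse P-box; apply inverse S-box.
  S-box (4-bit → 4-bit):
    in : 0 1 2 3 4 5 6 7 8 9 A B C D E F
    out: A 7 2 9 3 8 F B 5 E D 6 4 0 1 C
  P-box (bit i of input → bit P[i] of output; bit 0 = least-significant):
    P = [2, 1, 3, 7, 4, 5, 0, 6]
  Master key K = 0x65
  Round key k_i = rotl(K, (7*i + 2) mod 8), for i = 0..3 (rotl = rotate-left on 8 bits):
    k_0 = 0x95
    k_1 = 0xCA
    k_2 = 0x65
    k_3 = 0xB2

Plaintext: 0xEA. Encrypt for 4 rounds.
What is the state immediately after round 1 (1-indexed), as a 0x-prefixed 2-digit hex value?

s_0 = plaintext = 0xEA
s_1 = Round(s_0, k_0) = 0x09
s_2 = Round(s_1, k_1) = 0x20
s_3 = Round(s_2, k_2) = 0xC7
s_4 = Round(s_3, k_3) = 0x35

0x09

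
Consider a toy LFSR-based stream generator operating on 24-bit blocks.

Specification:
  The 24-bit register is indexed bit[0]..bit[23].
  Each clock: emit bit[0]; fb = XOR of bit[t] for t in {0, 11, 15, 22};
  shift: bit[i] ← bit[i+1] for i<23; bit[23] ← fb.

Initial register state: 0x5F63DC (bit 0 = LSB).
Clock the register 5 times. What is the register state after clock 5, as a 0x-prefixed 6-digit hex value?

0x1AFB1E

reg_0 = 0x5F63DC
clock 1: out=0, reg = 0xAFB1EE
clock 2: out=0, reg = 0xD7D8F7
clock 3: out=1, reg = 0x6BEC7B
clock 4: out=1, reg = 0x35F63D
clock 5: out=1, reg = 0x1AFB1E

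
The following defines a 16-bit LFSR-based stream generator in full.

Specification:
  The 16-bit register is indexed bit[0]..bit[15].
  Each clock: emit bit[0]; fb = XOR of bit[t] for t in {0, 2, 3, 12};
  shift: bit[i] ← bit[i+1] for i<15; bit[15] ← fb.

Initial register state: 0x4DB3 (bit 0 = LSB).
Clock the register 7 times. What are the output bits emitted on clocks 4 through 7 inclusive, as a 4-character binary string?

reg_0 = 0x4DB3
clock 1: out=1, reg = 0xA6D9
clock 2: out=1, reg = 0x536C
clock 3: out=0, reg = 0xA9B6
clock 4: out=0, reg = 0xD4DB
clock 5: out=1, reg = 0xEA6D
clock 6: out=1, reg = 0xF536
clock 7: out=0, reg = 0x7A9B

0110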